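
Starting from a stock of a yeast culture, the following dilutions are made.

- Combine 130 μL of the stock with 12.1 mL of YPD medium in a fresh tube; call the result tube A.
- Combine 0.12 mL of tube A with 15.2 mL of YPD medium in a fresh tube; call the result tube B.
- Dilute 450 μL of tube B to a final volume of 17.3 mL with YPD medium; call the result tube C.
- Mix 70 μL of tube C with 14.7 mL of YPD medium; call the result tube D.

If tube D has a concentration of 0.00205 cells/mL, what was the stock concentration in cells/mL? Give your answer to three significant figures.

Step 1: 130 μL + 12.1 mL = 12230 μL total → factor 12230/130 = 94.077
Step 2: 0.12 mL + 15.2 mL = 15.32 mL total → factor 15.32/0.12 = 127.67
Step 3: 450 μL brought to 17.3 mL → factor 17300/450 = 38.444
Step 4: 70 μL + 14.7 mL = 14770 μL total → factor 14770/70 = 211
Overall dilution factor = 94.077 × 127.67 × 38.444 × 211 = 9.7426 × 10^7
Stock = 0.00205 cells/mL × 9.7426 × 10^7 = 2.00 × 10^5 cells/mL

2.00 × 10^5 cells/mL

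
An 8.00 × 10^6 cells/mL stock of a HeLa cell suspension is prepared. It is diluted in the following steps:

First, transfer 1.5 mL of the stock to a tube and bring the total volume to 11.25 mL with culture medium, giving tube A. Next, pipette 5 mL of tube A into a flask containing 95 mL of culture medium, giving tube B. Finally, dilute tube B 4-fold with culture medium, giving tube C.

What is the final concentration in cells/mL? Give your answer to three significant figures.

Step 1: 1.5 mL brought to 11.25 mL → factor 11.25/1.5 = 7.5
Step 2: 5 mL + 95 mL = 100 mL total → factor 100/5 = 20
Step 3: 4-fold → factor 4
Overall dilution factor = 7.5 × 20 × 4 = 600
Final = 8.00 × 10^6 cells/mL / 600 = 1.33 × 10^4 cells/mL

1.33 × 10^4 cells/mL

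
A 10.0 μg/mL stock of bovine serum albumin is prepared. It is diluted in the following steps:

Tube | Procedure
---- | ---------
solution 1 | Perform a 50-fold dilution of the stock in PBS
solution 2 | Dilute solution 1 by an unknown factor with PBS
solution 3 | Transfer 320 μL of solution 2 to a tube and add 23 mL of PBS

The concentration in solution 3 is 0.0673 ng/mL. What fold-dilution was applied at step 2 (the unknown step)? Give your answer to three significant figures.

Step 1: 50-fold → factor 50
Step 2: unknown factor x
Step 3: 320 μL + 23 mL = 23320 μL total → factor 23320/320 = 72.875
Product of known-step factors = 3643.8
Overall factor = 10.0 μg/mL / (0.0673 ng/mL) = 1.4859 × 10^5
x = 1.4859 × 10^5 / 3643.8 = 40.8

40.8-fold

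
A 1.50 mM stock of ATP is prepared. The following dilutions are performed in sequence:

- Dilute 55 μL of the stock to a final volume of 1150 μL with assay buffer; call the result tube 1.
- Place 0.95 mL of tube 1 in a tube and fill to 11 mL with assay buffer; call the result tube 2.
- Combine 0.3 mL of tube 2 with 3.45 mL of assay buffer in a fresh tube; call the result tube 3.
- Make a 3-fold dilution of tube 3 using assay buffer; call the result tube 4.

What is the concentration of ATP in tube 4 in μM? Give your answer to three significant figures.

0.165 μM

Step 1: 55 μL brought to 1150 μL → factor 1150/55 = 20.909
Step 2: 0.95 mL brought to 11 mL → factor 11/0.95 = 11.579
Step 3: 0.3 mL + 3.45 mL = 3.75 mL total → factor 3.75/0.3 = 12.5
Step 4: 3-fold → factor 3
Overall dilution factor = 20.909 × 11.579 × 12.5 × 3 = 9078.9
Final = 1.50 mM / 9078.9 = 0.0001652 mM = 0.165 μM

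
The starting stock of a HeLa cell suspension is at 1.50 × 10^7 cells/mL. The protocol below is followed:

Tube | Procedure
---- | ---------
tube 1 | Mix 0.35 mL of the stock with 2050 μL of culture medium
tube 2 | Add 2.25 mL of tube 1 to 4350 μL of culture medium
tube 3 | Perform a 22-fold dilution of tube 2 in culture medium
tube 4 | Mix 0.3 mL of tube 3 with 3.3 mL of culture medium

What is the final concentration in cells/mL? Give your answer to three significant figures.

Step 1: 0.35 mL + 2050 μL = 2.4 mL total → factor 2.4/0.35 = 6.8571
Step 2: 2.25 mL + 4350 μL = 6.6 mL total → factor 6.6/2.25 = 2.9333
Step 3: 22-fold → factor 22
Step 4: 0.3 mL + 3.3 mL = 3.6 mL total → factor 3.6/0.3 = 12
Overall dilution factor = 6.8571 × 2.9333 × 22 × 12 = 5310.2
Final = 1.50 × 10^7 cells/mL / 5310.2 = 2.82 × 10^3 cells/mL

2.82 × 10^3 cells/mL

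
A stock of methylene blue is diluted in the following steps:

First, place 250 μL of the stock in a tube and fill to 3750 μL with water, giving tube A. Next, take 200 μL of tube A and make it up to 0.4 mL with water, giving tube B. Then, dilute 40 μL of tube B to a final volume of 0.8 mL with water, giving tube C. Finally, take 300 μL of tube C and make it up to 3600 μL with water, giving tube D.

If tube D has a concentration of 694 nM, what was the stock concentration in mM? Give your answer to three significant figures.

5.00 mM

Step 1: 250 μL brought to 3750 μL → factor 3750/250 = 15
Step 2: 200 μL brought to 0.4 mL → factor 400/200 = 2
Step 3: 40 μL brought to 0.8 mL → factor 800/40 = 20
Step 4: 300 μL brought to 3600 μL → factor 3600/300 = 12
Overall dilution factor = 15 × 2 × 20 × 12 = 7200
Stock = 694 nM × 7200 = 4.997 × 10^6 nM = 5.00 mM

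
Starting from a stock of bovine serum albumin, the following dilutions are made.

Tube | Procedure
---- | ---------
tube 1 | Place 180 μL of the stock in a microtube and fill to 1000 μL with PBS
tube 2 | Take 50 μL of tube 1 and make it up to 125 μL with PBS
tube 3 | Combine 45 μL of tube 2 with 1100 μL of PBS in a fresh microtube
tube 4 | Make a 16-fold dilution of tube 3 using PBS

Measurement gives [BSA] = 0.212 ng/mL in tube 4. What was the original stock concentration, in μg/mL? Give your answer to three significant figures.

Step 1: 180 μL brought to 1000 μL → factor 1000/180 = 5.5556
Step 2: 50 μL brought to 125 μL → factor 125/50 = 2.5
Step 3: 45 μL + 1100 μL = 1145 μL total → factor 1145/45 = 25.444
Step 4: 16-fold → factor 16
Overall dilution factor = 5.5556 × 2.5 × 25.444 × 16 = 5654.3
Stock = 0.212 ng/mL × 5654.3 = 1199 ng/mL = 1.20 μg/mL

1.20 μg/mL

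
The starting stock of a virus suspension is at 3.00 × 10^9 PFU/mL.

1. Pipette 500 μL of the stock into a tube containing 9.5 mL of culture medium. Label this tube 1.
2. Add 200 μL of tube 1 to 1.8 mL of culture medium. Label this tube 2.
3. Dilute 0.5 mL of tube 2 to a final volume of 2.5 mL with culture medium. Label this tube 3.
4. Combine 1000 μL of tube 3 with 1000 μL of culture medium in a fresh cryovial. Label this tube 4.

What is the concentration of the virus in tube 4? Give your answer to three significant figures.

Step 1: 500 μL + 9.5 mL = 10000 μL total → factor 10000/500 = 20
Step 2: 200 μL + 1.8 mL = 2000 μL total → factor 2000/200 = 10
Step 3: 0.5 mL brought to 2.5 mL → factor 2.5/0.5 = 5
Step 4: 1000 μL + 1000 μL = 2000 μL total → factor 2000/1000 = 2
Dilution factor through tube 4 = 20 × 10 × 5 × 2 = 2000
[tube 4] = 3.00 × 10^9 PFU/mL / 2000 = 1.50 × 10^6 PFU/mL

1.50 × 10^6 PFU/mL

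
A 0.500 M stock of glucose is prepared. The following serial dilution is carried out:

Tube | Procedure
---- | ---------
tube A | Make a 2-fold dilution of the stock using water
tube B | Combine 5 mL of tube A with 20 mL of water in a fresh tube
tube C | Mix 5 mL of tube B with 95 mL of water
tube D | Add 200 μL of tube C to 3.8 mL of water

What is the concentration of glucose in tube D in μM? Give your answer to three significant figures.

125 μM

Step 1: 2-fold → factor 2
Step 2: 5 mL + 20 mL = 25 mL total → factor 25/5 = 5
Step 3: 5 mL + 95 mL = 100 mL total → factor 100/5 = 20
Step 4: 200 μL + 3.8 mL = 4000 μL total → factor 4000/200 = 20
Overall dilution factor = 2 × 5 × 20 × 20 = 4000
Final = 0.500 M / 4000 = 0.0001250 M = 125 μM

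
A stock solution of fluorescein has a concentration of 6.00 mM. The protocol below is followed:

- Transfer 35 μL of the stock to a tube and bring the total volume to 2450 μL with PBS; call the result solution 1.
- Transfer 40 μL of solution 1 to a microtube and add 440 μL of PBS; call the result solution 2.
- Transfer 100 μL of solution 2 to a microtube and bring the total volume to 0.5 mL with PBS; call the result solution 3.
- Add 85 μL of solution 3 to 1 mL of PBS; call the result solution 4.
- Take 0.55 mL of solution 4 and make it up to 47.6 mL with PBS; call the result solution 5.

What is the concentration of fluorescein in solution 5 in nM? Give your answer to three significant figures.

Step 1: 35 μL brought to 2450 μL → factor 2450/35 = 70
Step 2: 40 μL + 440 μL = 480 μL total → factor 480/40 = 12
Step 3: 100 μL brought to 0.5 mL → factor 500/100 = 5
Step 4: 85 μL + 1 mL = 1085 μL total → factor 1085/85 = 12.765
Step 5: 0.55 mL brought to 47.6 mL → factor 47.6/0.55 = 86.545
Overall dilution factor = 70 × 12 × 5 × 12.765 × 86.545 = 4.6399 × 10^6
Final = 6.00 mM / 4.6399 × 10^6 = 1.293 × 10^-6 mM = 1.29 nM

1.29 nM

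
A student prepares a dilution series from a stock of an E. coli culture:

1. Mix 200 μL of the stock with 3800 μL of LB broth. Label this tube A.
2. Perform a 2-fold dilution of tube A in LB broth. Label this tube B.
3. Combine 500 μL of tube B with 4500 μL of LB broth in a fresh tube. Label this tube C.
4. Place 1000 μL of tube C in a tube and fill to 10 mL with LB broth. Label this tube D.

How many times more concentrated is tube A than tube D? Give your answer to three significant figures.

200

Step 1: 200 μL + 3800 μL = 4000 μL total → factor 4000/200 = 20
Step 2: 2-fold → factor 2
Step 3: 500 μL + 4500 μL = 5000 μL total → factor 5000/500 = 10
Step 4: 1000 μL brought to 10 mL → factor 10000/1000 = 10
Dilution factor to tube A = 20; to tube D = 4000
[tube A]/[tube D] = (factor to tube D)/(factor to tube A) = 4000/20 = 200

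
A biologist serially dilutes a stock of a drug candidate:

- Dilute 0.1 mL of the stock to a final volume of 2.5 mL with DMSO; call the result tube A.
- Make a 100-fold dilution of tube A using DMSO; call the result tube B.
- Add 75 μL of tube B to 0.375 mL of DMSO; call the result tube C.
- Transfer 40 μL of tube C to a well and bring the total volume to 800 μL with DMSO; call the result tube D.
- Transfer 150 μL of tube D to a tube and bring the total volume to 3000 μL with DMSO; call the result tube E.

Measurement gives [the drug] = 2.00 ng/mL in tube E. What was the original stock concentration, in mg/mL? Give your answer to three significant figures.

12.0 mg/mL

Step 1: 0.1 mL brought to 2.5 mL → factor 2.5/0.1 = 25
Step 2: 100-fold → factor 100
Step 3: 75 μL + 0.375 mL = 450 μL total → factor 450/75 = 6
Step 4: 40 μL brought to 800 μL → factor 800/40 = 20
Step 5: 150 μL brought to 3000 μL → factor 3000/150 = 20
Overall dilution factor = 25 × 100 × 6 × 20 × 20 = 6 × 10^6
Stock = 2.00 ng/mL × 6 × 10^6 = 1.200 × 10^7 ng/mL = 12.0 mg/mL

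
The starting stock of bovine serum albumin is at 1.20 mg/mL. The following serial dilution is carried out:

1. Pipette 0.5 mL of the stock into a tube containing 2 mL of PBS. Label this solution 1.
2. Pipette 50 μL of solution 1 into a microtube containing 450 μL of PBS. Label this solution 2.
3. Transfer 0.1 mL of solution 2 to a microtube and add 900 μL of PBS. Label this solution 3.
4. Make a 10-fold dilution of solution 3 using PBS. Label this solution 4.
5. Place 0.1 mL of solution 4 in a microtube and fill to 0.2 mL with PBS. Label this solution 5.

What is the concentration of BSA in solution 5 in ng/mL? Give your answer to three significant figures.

120 ng/mL

Step 1: 0.5 mL + 2 mL = 2.5 mL total → factor 2.5/0.5 = 5
Step 2: 50 μL + 450 μL = 500 μL total → factor 500/50 = 10
Step 3: 0.1 mL + 900 μL = 1 mL total → factor 1/0.1 = 10
Step 4: 10-fold → factor 10
Step 5: 0.1 mL brought to 0.2 mL → factor 0.2/0.1 = 2
Overall dilution factor = 5 × 10 × 10 × 10 × 2 = 10000
Final = 1.20 mg/mL / 10000 = 0.0001200 mg/mL = 120 ng/mL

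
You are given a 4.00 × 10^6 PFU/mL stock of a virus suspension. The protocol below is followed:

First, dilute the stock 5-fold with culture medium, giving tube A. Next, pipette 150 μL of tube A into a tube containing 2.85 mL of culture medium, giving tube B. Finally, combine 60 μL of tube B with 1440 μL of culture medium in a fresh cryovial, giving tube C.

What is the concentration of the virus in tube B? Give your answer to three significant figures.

Step 1: 5-fold → factor 5
Step 2: 150 μL + 2.85 mL = 3000 μL total → factor 3000/150 = 20
Dilution factor through tube B = 5 × 20 = 100
[tube B] = 4.00 × 10^6 PFU/mL / 100 = 4.00 × 10^4 PFU/mL

4.00 × 10^4 PFU/mL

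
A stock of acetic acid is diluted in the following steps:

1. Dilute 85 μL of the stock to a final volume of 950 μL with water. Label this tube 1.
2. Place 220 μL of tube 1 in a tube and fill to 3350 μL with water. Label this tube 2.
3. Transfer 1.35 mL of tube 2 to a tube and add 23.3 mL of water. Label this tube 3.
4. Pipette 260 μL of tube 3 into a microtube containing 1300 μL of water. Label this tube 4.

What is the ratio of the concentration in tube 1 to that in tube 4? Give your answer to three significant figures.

1.67 × 10^3

Step 1: 85 μL brought to 950 μL → factor 950/85 = 11.176
Step 2: 220 μL brought to 3350 μL → factor 3350/220 = 15.227
Step 3: 1.35 mL + 23.3 mL = 24.65 mL total → factor 24.65/1.35 = 18.259
Step 4: 260 μL + 1300 μL = 1560 μL total → factor 1560/260 = 6
Dilution factor to tube 1 = 11.176; to tube 4 = 18645
[tube 1]/[tube 4] = (factor to tube 4)/(factor to tube 1) = 18645/11.176 = 1.67 × 10^3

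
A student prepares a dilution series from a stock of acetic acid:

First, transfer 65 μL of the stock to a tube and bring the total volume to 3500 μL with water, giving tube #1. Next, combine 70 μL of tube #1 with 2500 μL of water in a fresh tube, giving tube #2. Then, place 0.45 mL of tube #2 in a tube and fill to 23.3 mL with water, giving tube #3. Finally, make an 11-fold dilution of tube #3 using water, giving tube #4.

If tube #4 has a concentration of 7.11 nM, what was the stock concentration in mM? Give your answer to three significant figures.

8.01 mM

Step 1: 65 μL brought to 3500 μL → factor 3500/65 = 53.846
Step 2: 70 μL + 2500 μL = 2570 μL total → factor 2570/70 = 36.714
Step 3: 0.45 mL brought to 23.3 mL → factor 23.3/0.45 = 51.778
Step 4: 11-fold → factor 11
Overall dilution factor = 53.846 × 36.714 × 51.778 × 11 = 1.126 × 10^6
Stock = 7.11 nM × 1.126 × 10^6 = 8.006 × 10^6 nM = 8.01 mM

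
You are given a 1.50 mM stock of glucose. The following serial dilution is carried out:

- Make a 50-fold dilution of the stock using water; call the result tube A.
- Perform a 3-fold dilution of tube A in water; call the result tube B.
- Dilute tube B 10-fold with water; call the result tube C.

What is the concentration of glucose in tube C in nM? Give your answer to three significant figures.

Step 1: 50-fold → factor 50
Step 2: 3-fold → factor 3
Step 3: 10-fold → factor 10
Overall dilution factor = 50 × 3 × 10 = 1500
Final = 1.50 mM / 1500 = 0.001000 mM = 1.00 × 10^3 nM

1.00 × 10^3 nM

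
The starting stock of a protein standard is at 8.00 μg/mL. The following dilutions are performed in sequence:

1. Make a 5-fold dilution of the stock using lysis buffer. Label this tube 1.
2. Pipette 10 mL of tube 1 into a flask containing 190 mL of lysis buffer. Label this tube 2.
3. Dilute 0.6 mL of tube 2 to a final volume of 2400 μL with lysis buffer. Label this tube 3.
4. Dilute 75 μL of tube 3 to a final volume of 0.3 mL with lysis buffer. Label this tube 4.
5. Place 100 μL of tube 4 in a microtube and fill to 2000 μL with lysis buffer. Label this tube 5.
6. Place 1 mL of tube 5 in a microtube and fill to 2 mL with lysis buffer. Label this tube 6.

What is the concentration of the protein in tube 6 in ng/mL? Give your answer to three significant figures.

0.125 ng/mL

Step 1: 5-fold → factor 5
Step 2: 10 mL + 190 mL = 200 mL total → factor 200/10 = 20
Step 3: 0.6 mL brought to 2400 μL → factor 2.4/0.6 = 4
Step 4: 75 μL brought to 0.3 mL → factor 300/75 = 4
Step 5: 100 μL brought to 2000 μL → factor 2000/100 = 20
Step 6: 1 mL brought to 2 mL → factor 2/1 = 2
Overall dilution factor = 5 × 20 × 4 × 4 × 20 × 2 = 64000
Final = 8.00 μg/mL / 64000 = 0.0001250 μg/mL = 0.125 ng/mL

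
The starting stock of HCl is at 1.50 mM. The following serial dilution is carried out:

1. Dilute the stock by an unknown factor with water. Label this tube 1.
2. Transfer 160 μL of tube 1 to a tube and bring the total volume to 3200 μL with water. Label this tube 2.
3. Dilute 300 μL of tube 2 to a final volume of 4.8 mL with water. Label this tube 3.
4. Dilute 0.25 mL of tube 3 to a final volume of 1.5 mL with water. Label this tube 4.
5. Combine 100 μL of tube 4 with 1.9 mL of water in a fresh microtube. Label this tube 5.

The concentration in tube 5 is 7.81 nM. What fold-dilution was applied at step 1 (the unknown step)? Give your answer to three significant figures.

5.00-fold

Step 1: unknown factor x
Step 2: 160 μL brought to 3200 μL → factor 3200/160 = 20
Step 3: 300 μL brought to 4.8 mL → factor 4800/300 = 16
Step 4: 0.25 mL brought to 1.5 mL → factor 1.5/0.25 = 6
Step 5: 100 μL + 1.9 mL = 2000 μL total → factor 2000/100 = 20
Product of known-step factors = 38400
Overall factor = 1.50 mM / (7.81 nM) = 1.9206 × 10^5
x = 1.9206 × 10^5 / 38400 = 5.00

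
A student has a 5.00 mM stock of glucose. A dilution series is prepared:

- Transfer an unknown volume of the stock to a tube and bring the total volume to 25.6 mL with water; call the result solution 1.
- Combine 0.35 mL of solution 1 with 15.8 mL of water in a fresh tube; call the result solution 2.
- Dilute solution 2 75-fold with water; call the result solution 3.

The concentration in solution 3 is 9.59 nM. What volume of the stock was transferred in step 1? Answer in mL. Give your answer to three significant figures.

0.170 mL

Step 1: v brought to 25.6 mL → factor = 25.6 mL/v
Step 2: 0.35 mL + 15.8 mL = 16.15 mL total → factor 16.15/0.35 = 46.143
Step 3: 75-fold → factor 75
Product of known-step factors = 3460.7
Overall factor = 5.00 mM / (9.59 nM) = 5.2138 × 10^5
Step-1 factor = 5.2138 × 10^5 / 3460.7 = 150.66
v = 25.6 mL / 150.66 = 0.170 mL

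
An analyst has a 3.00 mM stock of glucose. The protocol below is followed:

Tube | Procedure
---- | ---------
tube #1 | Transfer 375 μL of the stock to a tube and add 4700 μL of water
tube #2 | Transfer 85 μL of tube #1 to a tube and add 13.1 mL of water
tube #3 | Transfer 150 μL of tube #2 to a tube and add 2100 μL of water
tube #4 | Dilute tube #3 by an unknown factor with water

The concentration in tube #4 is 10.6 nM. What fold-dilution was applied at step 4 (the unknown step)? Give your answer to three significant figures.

Step 1: 375 μL + 4700 μL = 5075 μL total → factor 5075/375 = 13.533
Step 2: 85 μL + 13.1 mL = 13185 μL total → factor 13185/85 = 155.12
Step 3: 150 μL + 2100 μL = 2250 μL total → factor 2250/150 = 15
Step 4: unknown factor x
Product of known-step factors = 31489
Overall factor = 3.00 mM / (10.6 nM) = 2.8302 × 10^5
x = 2.8302 × 10^5 / 31489 = 8.99

8.99-fold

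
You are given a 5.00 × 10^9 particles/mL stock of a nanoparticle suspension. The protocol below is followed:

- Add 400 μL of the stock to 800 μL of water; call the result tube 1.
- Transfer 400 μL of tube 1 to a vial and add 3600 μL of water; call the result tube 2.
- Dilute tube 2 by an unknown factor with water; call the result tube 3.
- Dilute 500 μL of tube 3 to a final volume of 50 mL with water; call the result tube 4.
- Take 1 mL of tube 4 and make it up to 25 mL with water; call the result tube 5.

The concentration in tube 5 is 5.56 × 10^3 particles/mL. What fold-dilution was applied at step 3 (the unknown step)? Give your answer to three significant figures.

12.0-fold

Step 1: 400 μL + 800 μL = 1200 μL total → factor 1200/400 = 3
Step 2: 400 μL + 3600 μL = 4000 μL total → factor 4000/400 = 10
Step 3: unknown factor x
Step 4: 500 μL brought to 50 mL → factor 50000/500 = 100
Step 5: 1 mL brought to 25 mL → factor 25/1 = 25
Product of known-step factors = 75000
Overall factor = 5.00 × 10^9 particles/mL / (5.56 × 10^3 particles/mL) = 8.9928 × 10^5
x = 8.9928 × 10^5 / 75000 = 12.0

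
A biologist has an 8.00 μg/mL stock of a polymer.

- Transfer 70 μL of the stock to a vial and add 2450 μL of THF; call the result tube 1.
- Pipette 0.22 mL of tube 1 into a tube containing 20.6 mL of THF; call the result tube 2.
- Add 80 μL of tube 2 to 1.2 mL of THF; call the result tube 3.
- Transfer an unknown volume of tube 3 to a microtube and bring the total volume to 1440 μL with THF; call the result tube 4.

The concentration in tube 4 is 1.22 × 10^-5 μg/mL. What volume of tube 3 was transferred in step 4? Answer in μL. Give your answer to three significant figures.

120 μL

Step 1: 70 μL + 2450 μL = 2520 μL total → factor 2520/70 = 36
Step 2: 0.22 mL + 20.6 mL = 20.82 mL total → factor 20.82/0.22 = 94.636
Step 3: 80 μL + 1.2 mL = 1280 μL total → factor 1280/80 = 16
Step 4: v brought to 1440 μL → factor = 1440 μL/v
Product of known-step factors = 54511
Overall factor = 8.00 μg/mL / (1.22 × 10^-5 μg/mL) = 6.5574 × 10^5
Step-4 factor = 6.5574 × 10^5 / 54511 = 12.03
v = 1440 μL / 12.03 = 120 μL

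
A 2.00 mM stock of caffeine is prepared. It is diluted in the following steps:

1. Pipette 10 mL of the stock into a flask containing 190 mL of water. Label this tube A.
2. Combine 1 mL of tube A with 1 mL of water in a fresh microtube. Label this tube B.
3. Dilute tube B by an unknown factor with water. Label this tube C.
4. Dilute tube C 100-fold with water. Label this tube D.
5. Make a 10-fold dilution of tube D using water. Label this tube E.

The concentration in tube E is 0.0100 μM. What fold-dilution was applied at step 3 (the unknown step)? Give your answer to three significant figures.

5.00-fold

Step 1: 10 mL + 190 mL = 200 mL total → factor 200/10 = 20
Step 2: 1 mL + 1 mL = 2 mL total → factor 2/1 = 2
Step 3: unknown factor x
Step 4: 100-fold → factor 100
Step 5: 10-fold → factor 10
Product of known-step factors = 40000
Overall factor = 2.00 mM / (0.0100 μM) = 2 × 10^5
x = 2 × 10^5 / 40000 = 5.00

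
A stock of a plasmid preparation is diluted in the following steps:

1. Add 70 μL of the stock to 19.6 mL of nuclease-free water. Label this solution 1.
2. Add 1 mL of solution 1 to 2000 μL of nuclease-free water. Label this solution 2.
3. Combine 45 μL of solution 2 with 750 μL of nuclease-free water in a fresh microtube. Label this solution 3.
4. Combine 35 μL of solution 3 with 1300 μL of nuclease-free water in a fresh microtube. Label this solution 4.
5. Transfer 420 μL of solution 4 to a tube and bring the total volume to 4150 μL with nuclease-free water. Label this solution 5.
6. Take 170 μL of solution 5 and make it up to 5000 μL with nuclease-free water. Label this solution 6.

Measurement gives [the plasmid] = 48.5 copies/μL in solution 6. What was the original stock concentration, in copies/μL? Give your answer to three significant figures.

Step 1: 70 μL + 19.6 mL = 19670 μL total → factor 19670/70 = 281
Step 2: 1 mL + 2000 μL = 3 mL total → factor 3/1 = 3
Step 3: 45 μL + 750 μL = 795 μL total → factor 795/45 = 17.667
Step 4: 35 μL + 1300 μL = 1335 μL total → factor 1335/35 = 38.143
Step 5: 420 μL brought to 4150 μL → factor 4150/420 = 9.881
Step 6: 170 μL brought to 5000 μL → factor 5000/170 = 29.412
Overall dilution factor = 281 × 3 × 17.667 × 38.143 × 9.881 × 29.412 = 1.6509 × 10^8
Stock = 48.5 copies/μL × 1.6509 × 10^8 = 8.01 × 10^9 copies/μL

8.01 × 10^9 copies/μL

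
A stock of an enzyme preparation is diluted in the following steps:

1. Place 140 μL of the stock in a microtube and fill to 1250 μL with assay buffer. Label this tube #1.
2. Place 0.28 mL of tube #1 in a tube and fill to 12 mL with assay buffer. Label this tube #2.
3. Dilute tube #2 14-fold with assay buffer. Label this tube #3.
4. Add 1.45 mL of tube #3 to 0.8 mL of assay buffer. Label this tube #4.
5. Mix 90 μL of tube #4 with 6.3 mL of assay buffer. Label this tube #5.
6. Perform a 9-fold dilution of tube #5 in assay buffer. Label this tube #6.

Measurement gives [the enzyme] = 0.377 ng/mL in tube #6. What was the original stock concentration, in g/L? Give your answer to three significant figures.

Step 1: 140 μL brought to 1250 μL → factor 1250/140 = 8.9286
Step 2: 0.28 mL brought to 12 mL → factor 12/0.28 = 42.857
Step 3: 14-fold → factor 14
Step 4: 1.45 mL + 0.8 mL = 2.25 mL total → factor 2.25/1.45 = 1.5517
Step 5: 90 μL + 6.3 mL = 6390 μL total → factor 6390/90 = 71
Step 6: 9-fold → factor 9
Overall dilution factor = 8.9286 × 42.857 × 14 × 1.5517 × 71 × 9 = 5.3119 × 10^6
Stock = 0.377 ng/mL × 5.3119 × 10^6 = 2.003 × 10^6 ng/mL = 2.00 g/L

2.00 g/L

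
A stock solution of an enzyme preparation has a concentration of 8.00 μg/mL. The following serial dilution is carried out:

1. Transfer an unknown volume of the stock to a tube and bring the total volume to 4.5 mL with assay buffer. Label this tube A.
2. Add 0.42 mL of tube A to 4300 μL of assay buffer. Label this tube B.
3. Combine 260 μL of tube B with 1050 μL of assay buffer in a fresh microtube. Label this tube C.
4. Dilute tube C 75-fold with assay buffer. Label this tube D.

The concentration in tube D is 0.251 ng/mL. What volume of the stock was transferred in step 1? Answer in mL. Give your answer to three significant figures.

Step 1: v brought to 4.5 mL → factor = 4.5 mL/v
Step 2: 0.42 mL + 4300 μL = 4.72 mL total → factor 4.72/0.42 = 11.238
Step 3: 260 μL + 1050 μL = 1310 μL total → factor 1310/260 = 5.0385
Step 4: 75-fold → factor 75
Product of known-step factors = 4246.7
Overall factor = 8.00 μg/mL / (0.251 ng/mL) = 31873
Step-1 factor = 31873 / 4246.7 = 7.5052
v = 4.5 mL / 7.5052 = 0.600 mL

0.600 mL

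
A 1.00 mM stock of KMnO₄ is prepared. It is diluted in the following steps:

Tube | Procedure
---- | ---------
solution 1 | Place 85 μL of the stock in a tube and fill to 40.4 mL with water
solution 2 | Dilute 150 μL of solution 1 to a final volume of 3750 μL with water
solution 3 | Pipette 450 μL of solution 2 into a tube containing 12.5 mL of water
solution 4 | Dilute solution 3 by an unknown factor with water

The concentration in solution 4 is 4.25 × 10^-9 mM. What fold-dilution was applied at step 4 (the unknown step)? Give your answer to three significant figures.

688-fold

Step 1: 85 μL brought to 40.4 mL → factor 40400/85 = 475.29
Step 2: 150 μL brought to 3750 μL → factor 3750/150 = 25
Step 3: 450 μL + 12.5 mL = 12950 μL total → factor 12950/450 = 28.778
Step 4: unknown factor x
Product of known-step factors = 3.4195 × 10^5
Overall factor = 1.00 mM / (4.25 × 10^-9 mM) = 2.3529 × 10^8
x = 2.3529 × 10^8 / 3.4195 × 10^5 = 688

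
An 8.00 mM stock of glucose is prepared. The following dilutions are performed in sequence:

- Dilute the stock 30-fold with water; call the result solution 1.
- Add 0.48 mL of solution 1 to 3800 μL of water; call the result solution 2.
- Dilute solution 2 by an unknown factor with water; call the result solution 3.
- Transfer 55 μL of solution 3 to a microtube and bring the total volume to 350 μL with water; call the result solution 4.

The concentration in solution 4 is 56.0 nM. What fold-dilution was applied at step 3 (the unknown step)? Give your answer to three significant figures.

Step 1: 30-fold → factor 30
Step 2: 0.48 mL + 3800 μL = 4.28 mL total → factor 4.28/0.48 = 8.9167
Step 3: unknown factor x
Step 4: 55 μL brought to 350 μL → factor 350/55 = 6.3636
Product of known-step factors = 1702.3
Overall factor = 8.00 mM / (56.0 nM) = 1.4286 × 10^5
x = 1.4286 × 10^5 / 1702.3 = 83.9

83.9-fold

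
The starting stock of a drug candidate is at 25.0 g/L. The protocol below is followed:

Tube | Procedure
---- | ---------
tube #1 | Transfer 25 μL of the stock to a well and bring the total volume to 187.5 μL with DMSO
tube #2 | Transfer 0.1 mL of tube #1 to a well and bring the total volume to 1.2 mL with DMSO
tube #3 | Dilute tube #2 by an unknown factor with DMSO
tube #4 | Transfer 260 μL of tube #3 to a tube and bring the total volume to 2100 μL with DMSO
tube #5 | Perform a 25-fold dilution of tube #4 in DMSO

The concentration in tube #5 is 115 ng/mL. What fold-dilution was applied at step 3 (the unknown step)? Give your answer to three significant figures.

12.0-fold

Step 1: 25 μL brought to 187.5 μL → factor 187.5/25 = 7.5
Step 2: 0.1 mL brought to 1.2 mL → factor 1.2/0.1 = 12
Step 3: unknown factor x
Step 4: 260 μL brought to 2100 μL → factor 2100/260 = 8.0769
Step 5: 25-fold → factor 25
Product of known-step factors = 18173
Overall factor = 25.0 g/L / (115 ng/mL) = 2.1739 × 10^5
x = 2.1739 × 10^5 / 18173 = 12.0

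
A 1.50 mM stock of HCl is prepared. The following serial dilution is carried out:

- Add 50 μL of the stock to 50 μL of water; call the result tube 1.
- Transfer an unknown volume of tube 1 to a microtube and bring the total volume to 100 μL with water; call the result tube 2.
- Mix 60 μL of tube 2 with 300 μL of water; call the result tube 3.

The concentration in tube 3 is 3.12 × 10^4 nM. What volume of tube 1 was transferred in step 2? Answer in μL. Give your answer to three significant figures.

25.0 μL

Step 1: 50 μL + 50 μL = 100 μL total → factor 100/50 = 2
Step 2: v brought to 100 μL → factor = 100 μL/v
Step 3: 60 μL + 300 μL = 360 μL total → factor 360/60 = 6
Product of known-step factors = 12
Overall factor = 1.50 mM / (3.12 × 10^4 nM) = 48.077
Step-2 factor = 48.077 / 12 = 4.0064
v = 100 μL / 4.0064 = 25.0 μL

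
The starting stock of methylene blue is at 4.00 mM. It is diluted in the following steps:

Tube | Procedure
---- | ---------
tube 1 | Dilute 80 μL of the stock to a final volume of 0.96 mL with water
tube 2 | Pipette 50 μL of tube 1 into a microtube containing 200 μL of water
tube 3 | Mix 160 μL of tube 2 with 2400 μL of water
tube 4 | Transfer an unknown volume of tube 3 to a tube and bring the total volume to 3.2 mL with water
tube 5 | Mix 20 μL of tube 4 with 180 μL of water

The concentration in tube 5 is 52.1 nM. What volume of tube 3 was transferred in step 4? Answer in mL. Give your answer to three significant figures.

Step 1: 80 μL brought to 0.96 mL → factor 960/80 = 12
Step 2: 50 μL + 200 μL = 250 μL total → factor 250/50 = 5
Step 3: 160 μL + 2400 μL = 2560 μL total → factor 2560/160 = 16
Step 4: v brought to 3.2 mL → factor = 3.2 mL/v
Step 5: 20 μL + 180 μL = 200 μL total → factor 200/20 = 10
Product of known-step factors = 9600
Overall factor = 4.00 mM / (52.1 nM) = 76775
Step-4 factor = 76775 / 9600 = 7.9974
v = 3.2 mL / 7.9974 = 0.400 mL

0.400 mL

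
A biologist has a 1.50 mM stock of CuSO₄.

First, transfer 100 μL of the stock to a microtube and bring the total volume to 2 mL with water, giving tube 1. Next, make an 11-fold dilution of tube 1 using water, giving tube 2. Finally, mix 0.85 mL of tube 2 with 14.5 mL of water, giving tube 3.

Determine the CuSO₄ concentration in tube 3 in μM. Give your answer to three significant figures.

0.378 μM

Step 1: 100 μL brought to 2 mL → factor 2000/100 = 20
Step 2: 11-fold → factor 11
Step 3: 0.85 mL + 14.5 mL = 15.35 mL total → factor 15.35/0.85 = 18.059
Overall dilution factor = 20 × 11 × 18.059 = 3972.9
Final = 1.50 mM / 3972.9 = 0.0003776 mM = 0.378 μM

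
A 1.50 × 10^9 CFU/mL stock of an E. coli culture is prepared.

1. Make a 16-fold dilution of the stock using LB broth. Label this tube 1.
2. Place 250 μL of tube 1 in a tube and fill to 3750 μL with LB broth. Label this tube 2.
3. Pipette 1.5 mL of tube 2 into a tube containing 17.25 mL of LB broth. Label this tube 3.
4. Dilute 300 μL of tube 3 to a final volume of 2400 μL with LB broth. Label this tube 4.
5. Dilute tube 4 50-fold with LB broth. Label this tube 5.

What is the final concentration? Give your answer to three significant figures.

1.25 × 10^3 CFU/mL

Step 1: 16-fold → factor 16
Step 2: 250 μL brought to 3750 μL → factor 3750/250 = 15
Step 3: 1.5 mL + 17.25 mL = 18.75 mL total → factor 18.75/1.5 = 12.5
Step 4: 300 μL brought to 2400 μL → factor 2400/300 = 8
Step 5: 50-fold → factor 50
Overall dilution factor = 16 × 15 × 12.5 × 8 × 50 = 1.2 × 10^6
Final = 1.50 × 10^9 CFU/mL / 1.2 × 10^6 = 1.25 × 10^3 CFU/mL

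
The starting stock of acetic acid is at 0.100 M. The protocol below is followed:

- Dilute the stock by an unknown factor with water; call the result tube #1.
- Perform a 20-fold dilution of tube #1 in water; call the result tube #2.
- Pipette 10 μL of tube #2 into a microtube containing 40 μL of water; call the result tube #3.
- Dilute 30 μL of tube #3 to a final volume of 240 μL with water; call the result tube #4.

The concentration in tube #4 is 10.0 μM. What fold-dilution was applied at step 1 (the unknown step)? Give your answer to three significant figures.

Step 1: unknown factor x
Step 2: 20-fold → factor 20
Step 3: 10 μL + 40 μL = 50 μL total → factor 50/10 = 5
Step 4: 30 μL brought to 240 μL → factor 240/30 = 8
Product of known-step factors = 800
Overall factor = 0.100 M / (10.0 μM) = 10000
x = 10000 / 800 = 12.5

12.5-fold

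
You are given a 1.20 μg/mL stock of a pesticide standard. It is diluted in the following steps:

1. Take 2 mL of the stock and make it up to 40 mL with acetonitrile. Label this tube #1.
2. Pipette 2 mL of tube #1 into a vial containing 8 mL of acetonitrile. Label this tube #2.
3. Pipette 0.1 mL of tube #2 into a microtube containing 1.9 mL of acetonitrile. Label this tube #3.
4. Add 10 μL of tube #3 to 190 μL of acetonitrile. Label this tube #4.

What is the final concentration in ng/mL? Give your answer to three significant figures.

0.0300 ng/mL

Step 1: 2 mL brought to 40 mL → factor 40/2 = 20
Step 2: 2 mL + 8 mL = 10 mL total → factor 10/2 = 5
Step 3: 0.1 mL + 1.9 mL = 2 mL total → factor 2/0.1 = 20
Step 4: 10 μL + 190 μL = 200 μL total → factor 200/10 = 20
Overall dilution factor = 20 × 5 × 20 × 20 = 40000
Final = 1.20 μg/mL / 40000 = 3.000 × 10^-5 μg/mL = 0.0300 ng/mL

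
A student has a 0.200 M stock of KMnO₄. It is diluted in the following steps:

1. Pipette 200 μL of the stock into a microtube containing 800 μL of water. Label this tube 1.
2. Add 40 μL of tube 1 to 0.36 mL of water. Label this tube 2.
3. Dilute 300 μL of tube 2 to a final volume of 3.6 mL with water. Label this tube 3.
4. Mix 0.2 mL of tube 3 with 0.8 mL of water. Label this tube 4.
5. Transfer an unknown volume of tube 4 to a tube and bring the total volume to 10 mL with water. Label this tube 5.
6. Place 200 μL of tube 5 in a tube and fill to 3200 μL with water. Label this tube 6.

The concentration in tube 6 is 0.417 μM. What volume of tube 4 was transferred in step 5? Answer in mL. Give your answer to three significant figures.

1.00 mL

Step 1: 200 μL + 800 μL = 1000 μL total → factor 1000/200 = 5
Step 2: 40 μL + 0.36 mL = 400 μL total → factor 400/40 = 10
Step 3: 300 μL brought to 3.6 mL → factor 3600/300 = 12
Step 4: 0.2 mL + 0.8 mL = 1 mL total → factor 1/0.2 = 5
Step 5: v brought to 10 mL → factor = 10 mL/v
Step 6: 200 μL brought to 3200 μL → factor 3200/200 = 16
Product of known-step factors = 48000
Overall factor = 0.200 M / (0.417 μM) = 4.7962 × 10^5
Step-5 factor = 4.7962 × 10^5 / 48000 = 9.992
v = 10 mL / 9.992 = 1.00 mL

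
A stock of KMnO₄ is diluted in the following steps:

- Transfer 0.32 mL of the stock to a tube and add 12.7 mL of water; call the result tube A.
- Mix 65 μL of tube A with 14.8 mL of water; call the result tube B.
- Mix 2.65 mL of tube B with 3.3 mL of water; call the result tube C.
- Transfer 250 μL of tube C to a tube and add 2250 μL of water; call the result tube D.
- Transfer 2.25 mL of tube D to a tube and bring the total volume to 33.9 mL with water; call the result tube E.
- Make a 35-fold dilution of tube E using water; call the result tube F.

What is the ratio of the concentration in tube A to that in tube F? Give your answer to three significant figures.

Step 1: 0.32 mL + 12.7 mL = 13.02 mL total → factor 13.02/0.32 = 40.688
Step 2: 65 μL + 14.8 mL = 14865 μL total → factor 14865/65 = 228.69
Step 3: 2.65 mL + 3.3 mL = 5.95 mL total → factor 5.95/2.65 = 2.2453
Step 4: 250 μL + 2250 μL = 2500 μL total → factor 2500/250 = 10
Step 5: 2.25 mL brought to 33.9 mL → factor 33.9/2.25 = 15.067
Step 6: 35-fold → factor 35
Dilution factor to tube A = 40.688; to tube F = 1.1017 × 10^8
[tube A]/[tube F] = (factor to tube F)/(factor to tube A) = 1.1017 × 10^8/40.688 = 2.71 × 10^6

2.71 × 10^6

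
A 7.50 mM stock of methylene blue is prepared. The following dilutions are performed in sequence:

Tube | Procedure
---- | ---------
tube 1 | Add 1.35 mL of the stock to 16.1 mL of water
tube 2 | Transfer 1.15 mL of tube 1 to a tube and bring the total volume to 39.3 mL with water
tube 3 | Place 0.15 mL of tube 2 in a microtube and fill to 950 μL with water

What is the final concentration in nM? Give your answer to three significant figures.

Step 1: 1.35 mL + 16.1 mL = 17.45 mL total → factor 17.45/1.35 = 12.926
Step 2: 1.15 mL brought to 39.3 mL → factor 39.3/1.15 = 34.174
Step 3: 0.15 mL brought to 950 μL → factor 0.95/0.15 = 6.3333
Overall dilution factor = 12.926 × 34.174 × 6.3333 = 2797.6
Final = 7.50 mM / 2797.6 = 0.002681 mM = 2.68 × 10^3 nM

2.68 × 10^3 nM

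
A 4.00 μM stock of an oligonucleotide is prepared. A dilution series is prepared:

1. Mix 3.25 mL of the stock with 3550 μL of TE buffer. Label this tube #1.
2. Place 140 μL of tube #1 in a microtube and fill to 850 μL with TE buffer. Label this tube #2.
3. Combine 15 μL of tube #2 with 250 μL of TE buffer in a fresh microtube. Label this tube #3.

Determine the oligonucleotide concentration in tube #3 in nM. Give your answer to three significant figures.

Step 1: 3.25 mL + 3550 μL = 6.8 mL total → factor 6.8/3.25 = 2.0923
Step 2: 140 μL brought to 850 μL → factor 850/140 = 6.0714
Step 3: 15 μL + 250 μL = 265 μL total → factor 265/15 = 17.667
Overall dilution factor = 2.0923 × 6.0714 × 17.667 = 224.42
Final = 4.00 μM / 224.42 = 0.01782 μM = 17.8 nM

17.8 nM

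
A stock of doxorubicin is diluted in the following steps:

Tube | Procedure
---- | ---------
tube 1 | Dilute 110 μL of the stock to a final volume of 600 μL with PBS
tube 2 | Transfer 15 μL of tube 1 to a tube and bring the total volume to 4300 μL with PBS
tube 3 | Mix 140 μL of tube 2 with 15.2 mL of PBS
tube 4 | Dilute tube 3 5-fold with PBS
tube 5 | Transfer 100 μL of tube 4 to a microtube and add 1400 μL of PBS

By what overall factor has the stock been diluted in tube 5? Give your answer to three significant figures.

Step 1: 110 μL brought to 600 μL → factor 600/110 = 5.4545
Step 2: 15 μL brought to 4300 μL → factor 4300/15 = 286.67
Step 3: 140 μL + 15.2 mL = 15340 μL total → factor 15340/140 = 109.57
Step 4: 5-fold → factor 5
Step 5: 100 μL + 1400 μL = 1500 μL total → factor 1500/100 = 15
Overall dilution factor = 5.4545 × 286.67 × 109.57 × 5 × 15 = 1.285 × 10^7

1.28 × 10^7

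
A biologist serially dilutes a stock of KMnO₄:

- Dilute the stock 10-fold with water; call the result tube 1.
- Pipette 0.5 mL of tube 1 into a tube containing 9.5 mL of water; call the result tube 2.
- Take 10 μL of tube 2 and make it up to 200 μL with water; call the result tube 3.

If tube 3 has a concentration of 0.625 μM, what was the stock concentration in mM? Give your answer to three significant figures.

2.50 mM

Step 1: 10-fold → factor 10
Step 2: 0.5 mL + 9.5 mL = 10 mL total → factor 10/0.5 = 20
Step 3: 10 μL brought to 200 μL → factor 200/10 = 20
Overall dilution factor = 10 × 20 × 20 = 4000
Stock = 0.625 μM × 4000 = 2500 μM = 2.50 mM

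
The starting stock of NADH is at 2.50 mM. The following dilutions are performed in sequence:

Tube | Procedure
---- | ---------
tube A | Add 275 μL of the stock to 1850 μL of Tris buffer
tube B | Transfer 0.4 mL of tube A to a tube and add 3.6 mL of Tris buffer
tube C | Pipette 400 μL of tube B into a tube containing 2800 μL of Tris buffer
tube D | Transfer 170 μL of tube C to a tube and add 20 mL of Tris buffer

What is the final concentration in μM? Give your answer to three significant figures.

0.0341 μM

Step 1: 275 μL + 1850 μL = 2125 μL total → factor 2125/275 = 7.7273
Step 2: 0.4 mL + 3.6 mL = 4 mL total → factor 4/0.4 = 10
Step 3: 400 μL + 2800 μL = 3200 μL total → factor 3200/400 = 8
Step 4: 170 μL + 20 mL = 20170 μL total → factor 20170/170 = 118.65
Overall dilution factor = 7.7273 × 10 × 8 × 118.65 = 73345
Final = 2.50 mM / 73345 = 3.409 × 10^-5 mM = 0.0341 μM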